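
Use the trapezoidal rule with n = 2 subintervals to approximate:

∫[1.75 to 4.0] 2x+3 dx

f(x) = 2x+3
a = 1.75, b = 4.0, n = 2
h = (b - a)/n = 1.125000

Trapezoidal rule: (h/2)[f(x₀) + 2f(x₁) + 2f(x₂) + ... + f(xₙ)]

x_0 = 1.7500, f(x_0) = 6.500000, coefficient = 1
x_1 = 2.8750, f(x_1) = 8.750000, coefficient = 2
x_2 = 4.0000, f(x_2) = 11.000000, coefficient = 1

I ≈ (1.125000/2) × 35.000000 = 19.687500
Exact value: 19.687500
Error: 0.000000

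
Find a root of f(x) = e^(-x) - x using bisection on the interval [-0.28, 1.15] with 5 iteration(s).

f(x) = e^(-x) - x
Initial interval: [-0.28, 1.15]

Iteration 1:
  c_1 = (-0.280000 + 1.150000)/2 = 0.435000
  f(c_1) = f(0.435000) = 0.212265
  f(a) × f(c) ≥ 0, new interval: [0.435000, 1.150000]
Iteration 2:
  c_2 = (0.435000 + 1.150000)/2 = 0.792500
  f(c_2) = f(0.792500) = -0.339788
  f(a) × f(c) < 0, new interval: [0.435000, 0.792500]
Iteration 3:
  c_3 = (0.435000 + 0.792500)/2 = 0.613750
  f(c_3) = f(0.613750) = -0.072433
  f(a) × f(c) < 0, new interval: [0.435000, 0.613750]
Iteration 4:
  c_4 = (0.435000 + 0.613750)/2 = 0.524375
  f(c_4) = f(0.524375) = 0.067550
  f(a) × f(c) ≥ 0, new interval: [0.524375, 0.613750]
Iteration 5:
  c_5 = (0.524375 + 0.613750)/2 = 0.569063
  f(c_5) = f(0.569063) = -0.003007
  f(a) × f(c) < 0, new interval: [0.524375, 0.569063]

After 5 iteration(s), the approximation is c_5 = 0.569063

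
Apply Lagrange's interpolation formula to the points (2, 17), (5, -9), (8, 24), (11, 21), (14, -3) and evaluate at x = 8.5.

Lagrange interpolation formula:
P(x) = Σ yᵢ × Lᵢ(x)
where Lᵢ(x) = Π_{j≠i} (x - xⱼ)/(xᵢ - xⱼ)

L_0(8.5) = (8.5 - 5)/(2 - 5) × (8.5 - 8)/(2 - 8) × (8.5 - 11)/(2 - 11) × (8.5 - 14)/(2 - 14) = 0.012378
L_1(8.5) = (8.5 - 2)/(5 - 2) × (8.5 - 8)/(5 - 8) × (8.5 - 11)/(5 - 11) × (8.5 - 14)/(5 - 14) = -0.091950
L_2(8.5) = (8.5 - 2)/(8 - 2) × (8.5 - 5)/(8 - 5) × (8.5 - 11)/(8 - 11) × (8.5 - 14)/(8 - 14) = 0.965471
L_3(8.5) = (8.5 - 2)/(11 - 2) × (8.5 - 5)/(11 - 5) × (8.5 - 8)/(11 - 8) × (8.5 - 14)/(11 - 14) = 0.128729
L_4(8.5) = (8.5 - 2)/(14 - 2) × (8.5 - 5)/(14 - 5) × (8.5 - 8)/(14 - 8) × (8.5 - 11)/(14 - 11) = -0.014628

P(8.5) = 17×L_0(8.5) + (-9)×L_1(8.5) + 24×L_2(8.5) + 21×L_3(8.5) + (-3)×L_4(8.5)
P(8.5) = 26.956469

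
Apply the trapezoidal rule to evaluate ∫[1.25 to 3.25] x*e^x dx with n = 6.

f(x) = x*e^x
a = 1.25, b = 3.25, n = 6
h = (b - a)/n = 0.333333

Trapezoidal rule: (h/2)[f(x₀) + 2f(x₁) + 2f(x₂) + ... + f(xₙ)]

x_0 = 1.2500, f(x_0) = 4.362929, coefficient = 1
x_1 = 1.5833, f(x_1) = 7.712679, coefficient = 2
x_2 = 1.9167, f(x_2) = 13.029998, coefficient = 2
x_3 = 2.2500, f(x_3) = 21.347406, coefficient = 2
x_4 = 2.5833, f(x_4) = 34.206439, coefficient = 2
x_5 = 2.9167, f(x_5) = 53.898793, coefficient = 2
x_6 = 3.2500, f(x_6) = 83.818605, coefficient = 1

I ≈ (0.333333/2) × 348.572162 = 58.095360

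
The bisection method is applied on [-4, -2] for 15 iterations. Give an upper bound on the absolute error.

Bisection error bound: |error| ≤ (b-a)/2^n
|error| ≤ (-2 - (-4))/2^15 = 2/2^15
|error| ≤ 0.0000610352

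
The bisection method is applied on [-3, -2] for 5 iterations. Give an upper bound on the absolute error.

Bisection error bound: |error| ≤ (b-a)/2^n
|error| ≤ (-2 - (-3))/2^5 = 1/2^5
|error| ≤ 0.0312500000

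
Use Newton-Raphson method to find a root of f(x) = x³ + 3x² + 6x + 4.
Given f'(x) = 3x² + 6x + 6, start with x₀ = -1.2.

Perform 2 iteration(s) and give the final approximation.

f(x) = x³ + 3x² + 6x + 4
f'(x) = 3x² + 6x + 6
x₀ = -1.2

Newton-Raphson formula: x_{n+1} = x_n - f(x_n)/f'(x_n)

Iteration 1:
  f(-1.200000) = -0.608000
  f'(-1.200000) = 3.120000
  x_1 = -1.200000 - (-0.608000)/3.120000 = -1.005128
Iteration 2:
  f(-1.005128) = -0.015385
  f'(-1.005128) = 3.000079
  x_2 = -1.005128 - (-0.015385)/3.000079 = -1.000000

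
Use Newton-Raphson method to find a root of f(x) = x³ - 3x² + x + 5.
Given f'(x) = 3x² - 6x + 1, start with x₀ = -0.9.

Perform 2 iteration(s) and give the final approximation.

f(x) = x³ - 3x² + x + 5
f'(x) = 3x² - 6x + 1
x₀ = -0.9

Newton-Raphson formula: x_{n+1} = x_n - f(x_n)/f'(x_n)

Iteration 1:
  f(-0.900000) = 0.941000
  f'(-0.900000) = 8.830000
  x_1 = -0.900000 - 0.941000/8.830000 = -1.006569
Iteration 2:
  f(-1.006569) = -0.065944
  f'(-1.006569) = 10.078952
  x_2 = -1.006569 - (-0.065944)/10.078952 = -1.000026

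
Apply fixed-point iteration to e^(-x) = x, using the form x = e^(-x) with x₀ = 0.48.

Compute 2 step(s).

Equation: e^(-x) = x
Fixed-point form: x = e^(-x)
x₀ = 0.48

x_1 = g(0.480000) = 0.618783
x_2 = g(0.618783) = 0.538599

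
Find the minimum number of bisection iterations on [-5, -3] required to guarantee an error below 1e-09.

We need (b-a)/2^n ≤ 1e-09
(-3 - (-5))/2^n ≤ 1e-09
2/2^n ≤ 1e-09
2^n ≥ 2000000000
n ≥ log₂(2000000000) = 30.90
n ≥ 31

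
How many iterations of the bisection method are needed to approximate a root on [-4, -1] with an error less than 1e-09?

We need (b-a)/2^n ≤ 1e-09
(-1 - (-4))/2^n ≤ 1e-09
3/2^n ≤ 1e-09
2^n ≥ 3000000000
n ≥ log₂(3000000000) = 31.48
n ≥ 32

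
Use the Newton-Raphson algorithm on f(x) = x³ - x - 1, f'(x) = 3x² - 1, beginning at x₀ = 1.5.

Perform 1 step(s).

f(x) = x³ - x - 1
f'(x) = 3x² - 1
x₀ = 1.5

Newton-Raphson formula: x_{n+1} = x_n - f(x_n)/f'(x_n)

Iteration 1:
  f(1.500000) = 0.875000
  f'(1.500000) = 5.750000
  x_1 = 1.500000 - 0.875000/5.750000 = 1.347826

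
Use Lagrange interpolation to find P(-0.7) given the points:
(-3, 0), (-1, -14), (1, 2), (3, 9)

Lagrange interpolation formula:
P(x) = Σ yᵢ × Lᵢ(x)
where Lᵢ(x) = Π_{j≠i} (x - xⱼ)/(xᵢ - xⱼ)

L_0(-0.7) = (-0.7 - (-1))/(-3 - (-1)) × (-0.7 - 1)/(-3 - 1) × (-0.7 - 3)/(-3 - 3) = -0.039313
L_1(-0.7) = (-0.7 - (-3))/(-1 - (-3)) × (-0.7 - 1)/(-1 - 1) × (-0.7 - 3)/(-1 - 3) = 0.904187
L_2(-0.7) = (-0.7 - (-3))/(1 - (-3)) × (-0.7 - (-1))/(1 - (-1)) × (-0.7 - 3)/(1 - 3) = 0.159563
L_3(-0.7) = (-0.7 - (-3))/(3 - (-3)) × (-0.7 - (-1))/(3 - (-1)) × (-0.7 - 1)/(3 - 1) = -0.024438

P(-0.7) = 0×L_0(-0.7) + (-14)×L_1(-0.7) + 2×L_2(-0.7) + 9×L_3(-0.7)
P(-0.7) = -12.559437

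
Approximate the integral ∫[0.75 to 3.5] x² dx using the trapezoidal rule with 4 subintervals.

f(x) = x²
a = 0.75, b = 3.5, n = 4
h = (b - a)/n = 0.687500

Trapezoidal rule: (h/2)[f(x₀) + 2f(x₁) + 2f(x₂) + ... + f(xₙ)]

x_0 = 0.7500, f(x_0) = 0.562500, coefficient = 1
x_1 = 1.4375, f(x_1) = 2.066406, coefficient = 2
x_2 = 2.1250, f(x_2) = 4.515625, coefficient = 2
x_3 = 2.8125, f(x_3) = 7.910156, coefficient = 2
x_4 = 3.5000, f(x_4) = 12.250000, coefficient = 1

I ≈ (0.687500/2) × 41.796875 = 14.367676
Exact value: 14.151042
Error: 0.216634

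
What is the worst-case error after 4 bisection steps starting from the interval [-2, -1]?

Bisection error bound: |error| ≤ (b-a)/2^n
|error| ≤ (-1 - (-2))/2^4 = 1/2^4
|error| ≤ 0.0625000000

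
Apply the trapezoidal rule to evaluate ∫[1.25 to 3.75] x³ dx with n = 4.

f(x) = x³
a = 1.25, b = 3.75, n = 4
h = (b - a)/n = 0.625000

Trapezoidal rule: (h/2)[f(x₀) + 2f(x₁) + 2f(x₂) + ... + f(xₙ)]

x_0 = 1.2500, f(x_0) = 1.953125, coefficient = 1
x_1 = 1.8750, f(x_1) = 6.591797, coefficient = 2
x_2 = 2.5000, f(x_2) = 15.625000, coefficient = 2
x_3 = 3.1250, f(x_3) = 30.517578, coefficient = 2
x_4 = 3.7500, f(x_4) = 52.734375, coefficient = 1

I ≈ (0.625000/2) × 160.156250 = 50.048828
Exact value: 48.828125
Error: 1.220703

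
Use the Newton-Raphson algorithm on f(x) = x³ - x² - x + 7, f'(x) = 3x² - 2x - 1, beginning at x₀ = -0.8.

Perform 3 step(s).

f(x) = x³ - x² - x + 7
f'(x) = 3x² - 2x - 1
x₀ = -0.8

Newton-Raphson formula: x_{n+1} = x_n - f(x_n)/f'(x_n)

Iteration 1:
  f(-0.800000) = 6.648000
  f'(-0.800000) = 2.520000
  x_1 = -0.800000 - 6.648000/2.520000 = -3.438095
Iteration 2:
  f(-3.438095) = -42.022404
  f'(-3.438095) = 41.337687
  x_2 = -3.438095 - (-42.022404)/41.337687 = -2.421531
Iteration 3:
  f(-2.421531) = -10.641690
  f'(-2.421531) = 21.434503
  x_3 = -2.421531 - (-10.641690)/21.434503 = -1.925056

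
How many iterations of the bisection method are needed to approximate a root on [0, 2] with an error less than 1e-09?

We need (b-a)/2^n ≤ 1e-09
(2 - 0)/2^n ≤ 1e-09
2/2^n ≤ 1e-09
2^n ≥ 2000000000
n ≥ log₂(2000000000) = 30.90
n ≥ 31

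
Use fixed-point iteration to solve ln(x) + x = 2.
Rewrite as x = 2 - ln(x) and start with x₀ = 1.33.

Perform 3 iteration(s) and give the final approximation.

Equation: ln(x) + x = 2
Fixed-point form: x = 2 - ln(x)
x₀ = 1.33

x_1 = g(1.330000) = 1.714821
x_2 = g(1.714821) = 1.460691
x_3 = g(1.460691) = 1.621090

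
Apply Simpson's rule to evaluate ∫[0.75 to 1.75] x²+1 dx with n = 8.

f(x) = x²+1
a = 0.75, b = 1.75, n = 8
h = (b - a)/n = 0.125000

Simpson's rule: (h/3)[f(x₀) + 4f(x₁) + 2f(x₂) + ... + f(xₙ)]

x_0 = 0.7500, f(x_0) = 1.562500, coefficient = 1
x_1 = 0.8750, f(x_1) = 1.765625, coefficient = 4
x_2 = 1.0000, f(x_2) = 2.000000, coefficient = 2
x_3 = 1.1250, f(x_3) = 2.265625, coefficient = 4
x_4 = 1.2500, f(x_4) = 2.562500, coefficient = 2
x_5 = 1.3750, f(x_5) = 2.890625, coefficient = 4
x_6 = 1.5000, f(x_6) = 3.250000, coefficient = 2
x_7 = 1.6250, f(x_7) = 3.640625, coefficient = 4
x_8 = 1.7500, f(x_8) = 4.062500, coefficient = 1

I ≈ (0.125000/3) × 63.500000 = 2.645833
Exact value: 2.645833
Error: 0.000000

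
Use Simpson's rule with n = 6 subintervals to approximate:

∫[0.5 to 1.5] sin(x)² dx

f(x) = sin(x)²
a = 0.5, b = 1.5, n = 6
h = (b - a)/n = 0.166667

Simpson's rule: (h/3)[f(x₀) + 4f(x₁) + 2f(x₂) + ... + f(xₙ)]

x_0 = 0.5000, f(x_0) = 0.229849, coefficient = 1
x_1 = 0.6667, f(x_1) = 0.382381, coefficient = 4
x_2 = 0.8333, f(x_2) = 0.547862, coefficient = 2
x_3 = 1.0000, f(x_3) = 0.708073, coefficient = 4
x_4 = 1.1667, f(x_4) = 0.845379, coefficient = 2
x_5 = 1.3333, f(x_5) = 0.944663, coefficient = 4
x_6 = 1.5000, f(x_6) = 0.994996, coefficient = 1

I ≈ (0.166667/3) × 12.151798 = 0.675100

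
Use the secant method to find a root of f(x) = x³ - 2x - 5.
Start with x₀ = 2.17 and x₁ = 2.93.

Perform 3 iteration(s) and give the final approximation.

f(x) = x³ - 2x - 5
x₀ = 2.17, x₁ = 2.93

Secant formula: x_{n+1} = x_n - f(x_n)(x_n - x_{n-1})/(f(x_n) - f(x_{n-1}))

Iteration 1:
  f(2.170000) = 0.878313
  f(2.930000) = 14.293757
  x_2 = 2.930000 - 14.293757×(2.930000 - 2.170000)/(14.293757 - 0.878313)
       = 2.120243
Iteration 2:
  f(2.930000) = 14.293757
  f(2.120243) = 0.290914
  x_3 = 2.120243 - 0.290914×(2.120243 - 2.930000)/(0.290914 - 14.293757)
       = 2.103420
Iteration 3:
  f(2.120243) = 0.290914
  f(2.103420) = 0.099476
  x_4 = 2.103420 - 0.099476×(2.103420 - 2.120243)/(0.099476 - 0.290914)
       = 2.094678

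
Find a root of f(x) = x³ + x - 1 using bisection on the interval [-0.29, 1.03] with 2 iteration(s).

f(x) = x³ + x - 1
Initial interval: [-0.29, 1.03]

Iteration 1:
  c_1 = (-0.290000 + 1.030000)/2 = 0.370000
  f(c_1) = f(0.370000) = -0.579347
  f(a) × f(c) ≥ 0, new interval: [0.370000, 1.030000]
Iteration 2:
  c_2 = (0.370000 + 1.030000)/2 = 0.700000
  f(c_2) = f(0.700000) = 0.043000
  f(a) × f(c) < 0, new interval: [0.370000, 0.700000]

After 2 iteration(s), the approximation is c_2 = 0.700000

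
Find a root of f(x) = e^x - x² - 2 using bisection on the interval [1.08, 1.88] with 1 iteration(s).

f(x) = e^x - x² - 2
Initial interval: [1.08, 1.88]

Iteration 1:
  c_1 = (1.080000 + 1.880000)/2 = 1.480000
  f(c_1) = f(1.480000) = 0.202546
  f(a) × f(c) < 0, new interval: [1.080000, 1.480000]

After 1 iteration(s), the approximation is c_1 = 1.480000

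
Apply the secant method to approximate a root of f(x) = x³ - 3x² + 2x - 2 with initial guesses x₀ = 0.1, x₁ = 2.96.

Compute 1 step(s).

f(x) = x³ - 3x² + 2x - 2
x₀ = 0.1, x₁ = 2.96

Secant formula: x_{n+1} = x_n - f(x_n)(x_n - x_{n-1})/(f(x_n) - f(x_{n-1}))

Iteration 1:
  f(0.100000) = -1.829000
  f(2.960000) = 3.569536
  x_2 = 2.960000 - 3.569536×(2.960000 - 0.100000)/(3.569536 - (-1.829000))
       = 1.068955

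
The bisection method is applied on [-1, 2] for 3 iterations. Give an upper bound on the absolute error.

Bisection error bound: |error| ≤ (b-a)/2^n
|error| ≤ (2 - (-1))/2^3 = 3/2^3
|error| ≤ 0.3750000000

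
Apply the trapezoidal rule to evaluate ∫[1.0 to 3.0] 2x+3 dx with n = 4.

f(x) = 2x+3
a = 1.0, b = 3.0, n = 4
h = (b - a)/n = 0.500000

Trapezoidal rule: (h/2)[f(x₀) + 2f(x₁) + 2f(x₂) + ... + f(xₙ)]

x_0 = 1.0000, f(x_0) = 5.000000, coefficient = 1
x_1 = 1.5000, f(x_1) = 6.000000, coefficient = 2
x_2 = 2.0000, f(x_2) = 7.000000, coefficient = 2
x_3 = 2.5000, f(x_3) = 8.000000, coefficient = 2
x_4 = 3.0000, f(x_4) = 9.000000, coefficient = 1

I ≈ (0.500000/2) × 56.000000 = 14.000000
Exact value: 14.000000
Error: 0.000000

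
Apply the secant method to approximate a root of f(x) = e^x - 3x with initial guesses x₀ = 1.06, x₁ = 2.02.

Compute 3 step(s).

f(x) = e^x - 3x
x₀ = 1.06, x₁ = 2.02

Secant formula: x_{n+1} = x_n - f(x_n)(x_n - x_{n-1})/(f(x_n) - f(x_{n-1}))

Iteration 1:
  f(1.060000) = -0.293629
  f(2.020000) = 1.478325
  x_2 = 2.020000 - 1.478325×(2.020000 - 1.060000)/(1.478325 - (-0.293629))
       = 1.219081
Iteration 2:
  f(2.020000) = 1.478325
  f(1.219081) = -0.273167
  x_3 = 1.219081 - (-0.273167)×(1.219081 - 2.020000)/(-0.273167 - 1.478325)
       = 1.343994
Iteration 3:
  f(1.219081) = -0.273167
  f(1.343994) = -0.197655
  x_4 = 1.343994 - (-0.197655)×(1.343994 - 1.219081)/(-0.197655 - (-0.273167))
       = 1.670958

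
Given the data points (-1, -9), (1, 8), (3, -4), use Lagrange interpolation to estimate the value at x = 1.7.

Lagrange interpolation formula:
P(x) = Σ yᵢ × Lᵢ(x)
where Lᵢ(x) = Π_{j≠i} (x - xⱼ)/(xᵢ - xⱼ)

L_0(1.7) = (1.7 - 1)/(-1 - 1) × (1.7 - 3)/(-1 - 3) = -0.113750
L_1(1.7) = (1.7 - (-1))/(1 - (-1)) × (1.7 - 3)/(1 - 3) = 0.877500
L_2(1.7) = (1.7 - (-1))/(3 - (-1)) × (1.7 - 1)/(3 - 1) = 0.236250

P(1.7) = (-9)×L_0(1.7) + 8×L_1(1.7) + (-4)×L_2(1.7)
P(1.7) = 7.098750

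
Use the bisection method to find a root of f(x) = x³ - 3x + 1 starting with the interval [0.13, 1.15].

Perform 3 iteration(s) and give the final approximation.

f(x) = x³ - 3x + 1
Initial interval: [0.13, 1.15]

Iteration 1:
  c_1 = (0.130000 + 1.150000)/2 = 0.640000
  f(c_1) = f(0.640000) = -0.657856
  f(a) × f(c) < 0, new interval: [0.130000, 0.640000]
Iteration 2:
  c_2 = (0.130000 + 0.640000)/2 = 0.385000
  f(c_2) = f(0.385000) = -0.097933
  f(a) × f(c) < 0, new interval: [0.130000, 0.385000]
Iteration 3:
  c_3 = (0.130000 + 0.385000)/2 = 0.257500
  f(c_3) = f(0.257500) = 0.244574
  f(a) × f(c) ≥ 0, new interval: [0.257500, 0.385000]

After 3 iteration(s), the approximation is c_3 = 0.257500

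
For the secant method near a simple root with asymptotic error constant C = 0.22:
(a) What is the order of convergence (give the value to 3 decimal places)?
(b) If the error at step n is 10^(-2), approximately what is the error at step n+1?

(a) Secant method has superlinear convergence with order φ = (1+√5)/2 ≈ 1.618.
    This means |e_{n+1}| ≈ C|e_n|^1.618.

(b) With |e_n| = 10^(-2) and C = 0.22:
    |e_{n+1}| ≈ 0.22 × (10^(-2))^1.618 = 0.22 × 10^(-3.24)

(a) ≈ 1.618 (golden ratio); (b) |e_{n+1}| ≈ 1.277e-04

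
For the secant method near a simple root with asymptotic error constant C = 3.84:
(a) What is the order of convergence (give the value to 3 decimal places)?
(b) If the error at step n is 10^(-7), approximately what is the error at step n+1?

(a) Secant method has superlinear convergence with order φ = (1+√5)/2 ≈ 1.618.
    This means |e_{n+1}| ≈ C|e_n|^1.618.

(b) With |e_n| = 10^(-7) and C = 3.84:
    |e_{n+1}| ≈ 3.84 × (10^(-7))^1.618 = 3.84 × 10^(-11.33)

(a) ≈ 1.618 (golden ratio); (b) |e_{n+1}| ≈ 1.812e-11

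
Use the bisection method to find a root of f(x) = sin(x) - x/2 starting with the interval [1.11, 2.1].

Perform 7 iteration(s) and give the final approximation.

f(x) = sin(x) - x/2
Initial interval: [1.11, 2.1]

Iteration 1:
  c_1 = (1.110000 + 2.100000)/2 = 1.605000
  f(c_1) = f(1.605000) = 0.196915
  f(a) × f(c) ≥ 0, new interval: [1.605000, 2.100000]
Iteration 2:
  c_2 = (1.605000 + 2.100000)/2 = 1.852500
  f(c_2) = f(1.852500) = 0.034333
  f(a) × f(c) ≥ 0, new interval: [1.852500, 2.100000]
Iteration 3:
  c_3 = (1.852500 + 2.100000)/2 = 1.976250
  f(c_3) = f(1.976250) = -0.069201
  f(a) × f(c) < 0, new interval: [1.852500, 1.976250]
Iteration 4:
  c_4 = (1.852500 + 1.976250)/2 = 1.914375
  f(c_4) = f(1.914375) = -0.015632
  f(a) × f(c) < 0, new interval: [1.852500, 1.914375]
Iteration 5:
  c_5 = (1.852500 + 1.914375)/2 = 1.883438
  f(c_5) = f(1.883438) = 0.009806
  f(a) × f(c) ≥ 0, new interval: [1.883438, 1.914375]
Iteration 6:
  c_6 = (1.883438 + 1.914375)/2 = 1.898906
  f(c_6) = f(1.898906) = -0.002800
  f(a) × f(c) < 0, new interval: [1.883438, 1.898906]
Iteration 7:
  c_7 = (1.883438 + 1.898906)/2 = 1.891172
  f(c_7) = f(1.891172) = 0.003531
  f(a) × f(c) ≥ 0, new interval: [1.891172, 1.898906]

After 7 iteration(s), the approximation is c_7 = 1.891172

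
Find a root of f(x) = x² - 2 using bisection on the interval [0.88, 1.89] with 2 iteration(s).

f(x) = x² - 2
Initial interval: [0.88, 1.89]

Iteration 1:
  c_1 = (0.880000 + 1.890000)/2 = 1.385000
  f(c_1) = f(1.385000) = -0.081775
  f(a) × f(c) ≥ 0, new interval: [1.385000, 1.890000]
Iteration 2:
  c_2 = (1.385000 + 1.890000)/2 = 1.637500
  f(c_2) = f(1.637500) = 0.681406
  f(a) × f(c) < 0, new interval: [1.385000, 1.637500]

After 2 iteration(s), the approximation is c_2 = 1.637500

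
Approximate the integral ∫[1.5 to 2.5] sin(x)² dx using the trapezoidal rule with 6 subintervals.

f(x) = sin(x)²
a = 1.5, b = 2.5, n = 6
h = (b - a)/n = 0.166667

Trapezoidal rule: (h/2)[f(x₀) + 2f(x₁) + 2f(x₂) + ... + f(xₙ)]

x_0 = 1.5000, f(x_0) = 0.994996, coefficient = 1
x_1 = 1.6667, f(x_1) = 0.990837, coefficient = 2
x_2 = 1.8333, f(x_2) = 0.932643, coefficient = 2
x_3 = 2.0000, f(x_3) = 0.826822, coefficient = 2
x_4 = 2.1667, f(x_4) = 0.685022, coefficient = 2
x_5 = 2.3333, f(x_5) = 0.522853, coefficient = 2
x_6 = 2.5000, f(x_6) = 0.358169, coefficient = 1

I ≈ (0.166667/2) × 9.269519 = 0.772460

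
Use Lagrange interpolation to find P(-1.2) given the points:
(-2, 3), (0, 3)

Lagrange interpolation formula:
P(x) = Σ yᵢ × Lᵢ(x)
where Lᵢ(x) = Π_{j≠i} (x - xⱼ)/(xᵢ - xⱼ)

L_0(-1.2) = (-1.2 - 0)/(-2 - 0) = 0.600000
L_1(-1.2) = (-1.2 - (-2))/(0 - (-2)) = 0.400000

P(-1.2) = 3×L_0(-1.2) + 3×L_1(-1.2)
P(-1.2) = 3.000000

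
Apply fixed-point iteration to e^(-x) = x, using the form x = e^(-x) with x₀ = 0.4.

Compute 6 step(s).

Equation: e^(-x) = x
Fixed-point form: x = e^(-x)
x₀ = 0.4

x_1 = g(0.400000) = 0.670320
x_2 = g(0.670320) = 0.511545
x_3 = g(0.511545) = 0.599569
x_4 = g(0.599569) = 0.549048
x_5 = g(0.549048) = 0.577499
x_6 = g(0.577499) = 0.561300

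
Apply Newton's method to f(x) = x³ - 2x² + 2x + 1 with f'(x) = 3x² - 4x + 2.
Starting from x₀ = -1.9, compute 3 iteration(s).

f(x) = x³ - 2x² + 2x + 1
f'(x) = 3x² - 4x + 2
x₀ = -1.9

Newton-Raphson formula: x_{n+1} = x_n - f(x_n)/f'(x_n)

Iteration 1:
  f(-1.900000) = -16.879000
  f'(-1.900000) = 20.430000
  x_1 = -1.900000 - (-16.879000)/20.430000 = -1.073813
Iteration 2:
  f(-1.073813) = -4.691961
  f'(-1.073813) = 9.754475
  x_2 = -1.073813 - (-4.691961)/9.754475 = -0.592807
Iteration 3:
  f(-0.592807) = -1.096779
  f'(-0.592807) = 5.425489
  x_3 = -0.592807 - (-1.096779)/5.425489 = -0.390654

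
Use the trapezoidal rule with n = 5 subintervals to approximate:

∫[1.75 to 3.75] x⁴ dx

f(x) = x⁴
a = 1.75, b = 3.75, n = 5
h = (b - a)/n = 0.400000

Trapezoidal rule: (h/2)[f(x₀) + 2f(x₁) + 2f(x₂) + ... + f(xₙ)]

x_0 = 1.7500, f(x_0) = 9.378906, coefficient = 1
x_1 = 2.1500, f(x_1) = 21.367506, coefficient = 2
x_2 = 2.5500, f(x_2) = 42.282506, coefficient = 2
x_3 = 2.9500, f(x_3) = 75.733506, coefficient = 2
x_4 = 3.3500, f(x_4) = 125.944506, coefficient = 2
x_5 = 3.7500, f(x_5) = 197.753906, coefficient = 1

I ≈ (0.400000/2) × 737.788863 = 147.557773
Exact value: 145.032813
Error: 2.524960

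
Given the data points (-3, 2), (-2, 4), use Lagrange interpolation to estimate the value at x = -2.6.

Lagrange interpolation formula:
P(x) = Σ yᵢ × Lᵢ(x)
where Lᵢ(x) = Π_{j≠i} (x - xⱼ)/(xᵢ - xⱼ)

L_0(-2.6) = (-2.6 - (-2))/(-3 - (-2)) = 0.600000
L_1(-2.6) = (-2.6 - (-3))/(-2 - (-3)) = 0.400000

P(-2.6) = 2×L_0(-2.6) + 4×L_1(-2.6)
P(-2.6) = 2.800000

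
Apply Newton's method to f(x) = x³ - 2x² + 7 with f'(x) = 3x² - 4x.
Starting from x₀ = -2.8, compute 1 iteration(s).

f(x) = x³ - 2x² + 7
f'(x) = 3x² - 4x
x₀ = -2.8

Newton-Raphson formula: x_{n+1} = x_n - f(x_n)/f'(x_n)

Iteration 1:
  f(-2.800000) = -30.632000
  f'(-2.800000) = 34.720000
  x_1 = -2.800000 - (-30.632000)/34.720000 = -1.917742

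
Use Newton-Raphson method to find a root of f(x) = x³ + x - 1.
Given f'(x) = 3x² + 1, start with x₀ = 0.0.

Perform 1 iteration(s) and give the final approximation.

f(x) = x³ + x - 1
f'(x) = 3x² + 1
x₀ = 0.0

Newton-Raphson formula: x_{n+1} = x_n - f(x_n)/f'(x_n)

Iteration 1:
  f(0.000000) = -1.000000
  f'(0.000000) = 1.000000
  x_1 = 0.000000 - (-1.000000)/1.000000 = 1.000000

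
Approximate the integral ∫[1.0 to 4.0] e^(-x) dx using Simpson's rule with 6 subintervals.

f(x) = e^(-x)
a = 1.0, b = 4.0, n = 6
h = (b - a)/n = 0.500000

Simpson's rule: (h/3)[f(x₀) + 4f(x₁) + 2f(x₂) + ... + f(xₙ)]

x_0 = 1.0000, f(x_0) = 0.367879, coefficient = 1
x_1 = 1.5000, f(x_1) = 0.223130, coefficient = 4
x_2 = 2.0000, f(x_2) = 0.135335, coefficient = 2
x_3 = 2.5000, f(x_3) = 0.082085, coefficient = 4
x_4 = 3.0000, f(x_4) = 0.049787, coefficient = 2
x_5 = 3.5000, f(x_5) = 0.030197, coefficient = 4
x_6 = 4.0000, f(x_6) = 0.018316, coefficient = 1

I ≈ (0.500000/3) × 2.098090 = 0.349682
Exact value: 0.349564
Error: 0.000118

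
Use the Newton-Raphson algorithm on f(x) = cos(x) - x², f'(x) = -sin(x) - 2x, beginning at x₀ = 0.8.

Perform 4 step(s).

f(x) = cos(x) - x²
f'(x) = -sin(x) - 2x
x₀ = 0.8

Newton-Raphson formula: x_{n+1} = x_n - f(x_n)/f'(x_n)

Iteration 1:
  f(0.800000) = 0.056707
  f'(0.800000) = -2.317356
  x_1 = 0.800000 - 0.056707/(-2.317356) = 0.824470
Iteration 2:
  f(0.824470) = -0.000806
  f'(0.824470) = -2.383129
  x_2 = 0.824470 - (-0.000806)/(-2.383129) = 0.824132
Iteration 3:
  f(0.824132) = 0.000000
  f'(0.824132) = -2.382224
  x_3 = 0.824132 - 0.000000/(-2.382224) = 0.824132
Iteration 4:
  f(0.824132) = 0.000000
  f'(0.824132) = -2.382223
  x_4 = 0.824132 - 0.000000/(-2.382223) = 0.824132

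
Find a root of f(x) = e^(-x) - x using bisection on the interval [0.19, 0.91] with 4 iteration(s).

f(x) = e^(-x) - x
Initial interval: [0.19, 0.91]

Iteration 1:
  c_1 = (0.190000 + 0.910000)/2 = 0.550000
  f(c_1) = f(0.550000) = 0.026950
  f(a) × f(c) ≥ 0, new interval: [0.550000, 0.910000]
Iteration 2:
  c_2 = (0.550000 + 0.910000)/2 = 0.730000
  f(c_2) = f(0.730000) = -0.248091
  f(a) × f(c) < 0, new interval: [0.550000, 0.730000]
Iteration 3:
  c_3 = (0.550000 + 0.730000)/2 = 0.640000
  f(c_3) = f(0.640000) = -0.112708
  f(a) × f(c) < 0, new interval: [0.550000, 0.640000]
Iteration 4:
  c_4 = (0.550000 + 0.640000)/2 = 0.595000
  f(c_4) = f(0.595000) = -0.043437
  f(a) × f(c) < 0, new interval: [0.550000, 0.595000]

After 4 iteration(s), the approximation is c_4 = 0.595000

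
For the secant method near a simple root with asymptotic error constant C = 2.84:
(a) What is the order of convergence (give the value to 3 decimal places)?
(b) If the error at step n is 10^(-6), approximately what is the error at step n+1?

(a) Secant method has superlinear convergence with order φ = (1+√5)/2 ≈ 1.618.
    This means |e_{n+1}| ≈ C|e_n|^1.618.

(b) With |e_n| = 10^(-6) and C = 2.84:
    |e_{n+1}| ≈ 2.84 × (10^(-6))^1.618 = 2.84 × 10^(-9.71)

(a) ≈ 1.618 (golden ratio); (b) |e_{n+1}| ≈ 5.561e-10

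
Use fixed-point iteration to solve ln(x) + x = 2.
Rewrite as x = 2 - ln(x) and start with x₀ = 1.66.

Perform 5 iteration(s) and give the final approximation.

Equation: ln(x) + x = 2
Fixed-point form: x = 2 - ln(x)
x₀ = 1.66

x_1 = g(1.660000) = 1.493182
x_2 = g(1.493182) = 1.599090
x_3 = g(1.599090) = 1.530565
x_4 = g(1.530565) = 1.574363
x_5 = g(1.574363) = 1.546149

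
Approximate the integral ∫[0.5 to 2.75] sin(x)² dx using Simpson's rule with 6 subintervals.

f(x) = sin(x)²
a = 0.5, b = 2.75, n = 6
h = (b - a)/n = 0.375000

Simpson's rule: (h/3)[f(x₀) + 4f(x₁) + 2f(x₂) + ... + f(xₙ)]

x_0 = 0.5000, f(x_0) = 0.229849, coefficient = 1
x_1 = 0.8750, f(x_1) = 0.589123, coefficient = 4
x_2 = 1.2500, f(x_2) = 0.900572, coefficient = 2
x_3 = 1.6250, f(x_3) = 0.997065, coefficient = 4
x_4 = 2.0000, f(x_4) = 0.826822, coefficient = 2
x_5 = 2.3750, f(x_5) = 0.481199, coefficient = 4
x_6 = 2.7500, f(x_6) = 0.145665, coefficient = 1

I ≈ (0.375000/3) × 12.099848 = 1.512481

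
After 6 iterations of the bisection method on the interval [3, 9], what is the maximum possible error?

Bisection error bound: |error| ≤ (b-a)/2^n
|error| ≤ (9 - 3)/2^6 = 6/2^6
|error| ≤ 0.0937500000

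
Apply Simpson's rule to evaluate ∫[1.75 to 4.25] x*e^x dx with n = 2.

f(x) = x*e^x
a = 1.75, b = 4.25, n = 2
h = (b - a)/n = 1.250000

Simpson's rule: (h/3)[f(x₀) + 4f(x₁) + 2f(x₂) + ... + f(xₙ)]

x_0 = 1.7500, f(x_0) = 10.070555, coefficient = 1
x_1 = 3.0000, f(x_1) = 60.256611, coefficient = 4
x_2 = 4.2500, f(x_2) = 297.948002, coefficient = 1

I ≈ (1.250000/3) × 549.045000 = 228.768750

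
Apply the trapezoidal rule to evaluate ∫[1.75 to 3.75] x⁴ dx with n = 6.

f(x) = x⁴
a = 1.75, b = 3.75, n = 6
h = (b - a)/n = 0.333333

Trapezoidal rule: (h/2)[f(x₀) + 2f(x₁) + 2f(x₂) + ... + f(xₙ)]

x_0 = 1.7500, f(x_0) = 9.378906, coefficient = 1
x_1 = 2.0833, f(x_1) = 18.838011, coefficient = 2
x_2 = 2.4167, f(x_2) = 34.108845, coefficient = 2
x_3 = 2.7500, f(x_3) = 57.191406, coefficient = 2
x_4 = 3.0833, f(x_4) = 90.381993, coefficient = 2
x_5 = 3.4167, f(x_5) = 136.273196, coefficient = 2
x_6 = 3.7500, f(x_6) = 197.753906, coefficient = 1

I ≈ (0.333333/2) × 880.719715 = 146.786619
Exact value: 145.032813
Error: 1.753807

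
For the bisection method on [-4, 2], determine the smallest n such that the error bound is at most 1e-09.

We need (b-a)/2^n ≤ 1e-09
(2 - (-4))/2^n ≤ 1e-09
6/2^n ≤ 1e-09
2^n ≥ 6000000000
n ≥ log₂(6000000000) = 32.48
n ≥ 33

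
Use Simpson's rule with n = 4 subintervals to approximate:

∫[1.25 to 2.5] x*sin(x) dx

f(x) = x*sin(x)
a = 1.25, b = 2.5, n = 4
h = (b - a)/n = 0.312500

Simpson's rule: (h/3)[f(x₀) + 4f(x₁) + 2f(x₂) + ... + f(xₙ)]

x_0 = 1.2500, f(x_0) = 1.186231, coefficient = 1
x_1 = 1.5625, f(x_1) = 1.562446, coefficient = 4
x_2 = 1.8750, f(x_2) = 1.788911, coefficient = 2
x_3 = 2.1875, f(x_3) = 1.784539, coefficient = 4
x_4 = 2.5000, f(x_4) = 1.496180, coefficient = 1

I ≈ (0.312500/3) × 19.648174 = 2.046685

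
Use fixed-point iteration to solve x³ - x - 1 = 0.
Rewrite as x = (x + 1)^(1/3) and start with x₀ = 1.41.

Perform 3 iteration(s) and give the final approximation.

Equation: x³ - x - 1 = 0
Fixed-point form: x = (x + 1)^(1/3)
x₀ = 1.41

x_1 = g(1.410000) = 1.340723
x_2 = g(1.340723) = 1.327751
x_3 = g(1.327751) = 1.325294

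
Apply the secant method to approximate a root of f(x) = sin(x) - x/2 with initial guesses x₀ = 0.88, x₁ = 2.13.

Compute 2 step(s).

f(x) = sin(x) - x/2
x₀ = 0.88, x₁ = 2.13

Secant formula: x_{n+1} = x_n - f(x_n)(x_n - x_{n-1})/(f(x_n) - f(x_{n-1}))

Iteration 1:
  f(0.880000) = 0.330739
  f(2.130000) = -0.217322
  x_2 = 2.130000 - (-0.217322)×(2.130000 - 0.880000)/(-0.217322 - 0.330739)
       = 1.634339
Iteration 2:
  f(2.130000) = -0.217322
  f(1.634339) = 0.180813
  x_3 = 1.634339 - 0.180813×(1.634339 - 2.130000)/(0.180813 - (-0.217322))
       = 1.859443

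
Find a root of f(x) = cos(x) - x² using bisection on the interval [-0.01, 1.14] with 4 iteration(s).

f(x) = cos(x) - x²
Initial interval: [-0.01, 1.14]

Iteration 1:
  c_1 = (-0.010000 + 1.140000)/2 = 0.565000
  f(c_1) = f(0.565000) = 0.525364
  f(a) × f(c) ≥ 0, new interval: [0.565000, 1.140000]
Iteration 2:
  c_2 = (0.565000 + 1.140000)/2 = 0.852500
  f(c_2) = f(0.852500) = -0.068653
  f(a) × f(c) < 0, new interval: [0.565000, 0.852500]
Iteration 3:
  c_3 = (0.565000 + 0.852500)/2 = 0.708750
  f(c_3) = f(0.708750) = 0.256850
  f(a) × f(c) ≥ 0, new interval: [0.708750, 0.852500]
Iteration 4:
  c_4 = (0.708750 + 0.852500)/2 = 0.780625
  f(c_4) = f(0.780625) = 0.101098
  f(a) × f(c) ≥ 0, new interval: [0.780625, 0.852500]

After 4 iteration(s), the approximation is c_4 = 0.780625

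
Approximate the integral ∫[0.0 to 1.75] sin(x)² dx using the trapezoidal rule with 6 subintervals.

f(x) = sin(x)²
a = 0.0, b = 1.75, n = 6
h = (b - a)/n = 0.291667

Trapezoidal rule: (h/2)[f(x₀) + 2f(x₁) + 2f(x₂) + ... + f(xₙ)]

x_0 = 0.0000, f(x_0) = 0.000000, coefficient = 1
x_1 = 0.2917, f(x_1) = 0.082684, coefficient = 2
x_2 = 0.5833, f(x_2) = 0.303391, coefficient = 2
x_3 = 0.8750, f(x_3) = 0.589123, coefficient = 2
x_4 = 1.1667, f(x_4) = 0.845379, coefficient = 2
x_5 = 1.4583, f(x_5) = 0.987405, coefficient = 2
x_6 = 1.7500, f(x_6) = 0.968228, coefficient = 1

I ≈ (0.291667/2) × 6.584193 = 0.960195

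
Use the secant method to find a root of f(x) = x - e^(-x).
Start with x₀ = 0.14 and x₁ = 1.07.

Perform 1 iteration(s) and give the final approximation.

f(x) = x - e^(-x)
x₀ = 0.14, x₁ = 1.07

Secant formula: x_{n+1} = x_n - f(x_n)(x_n - x_{n-1})/(f(x_n) - f(x_{n-1}))

Iteration 1:
  f(0.140000) = -0.729358
  f(1.070000) = 0.726991
  x_2 = 1.070000 - 0.726991×(1.070000 - 0.140000)/(0.726991 - (-0.729358))
       = 0.605756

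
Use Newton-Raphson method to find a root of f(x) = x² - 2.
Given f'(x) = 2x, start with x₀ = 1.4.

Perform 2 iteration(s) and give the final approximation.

f(x) = x² - 2
f'(x) = 2x
x₀ = 1.4

Newton-Raphson formula: x_{n+1} = x_n - f(x_n)/f'(x_n)

Iteration 1:
  f(1.400000) = -0.040000
  f'(1.400000) = 2.800000
  x_1 = 1.400000 - (-0.040000)/2.800000 = 1.414286
Iteration 2:
  f(1.414286) = 0.000204
  f'(1.414286) = 2.828571
  x_2 = 1.414286 - 0.000204/2.828571 = 1.414214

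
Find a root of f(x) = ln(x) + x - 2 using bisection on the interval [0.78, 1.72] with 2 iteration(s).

f(x) = ln(x) + x - 2
Initial interval: [0.78, 1.72]

Iteration 1:
  c_1 = (0.780000 + 1.720000)/2 = 1.250000
  f(c_1) = f(1.250000) = -0.526856
  f(a) × f(c) ≥ 0, new interval: [1.250000, 1.720000]
Iteration 2:
  c_2 = (1.250000 + 1.720000)/2 = 1.485000
  f(c_2) = f(1.485000) = -0.119585
  f(a) × f(c) ≥ 0, new interval: [1.485000, 1.720000]

After 2 iteration(s), the approximation is c_2 = 1.485000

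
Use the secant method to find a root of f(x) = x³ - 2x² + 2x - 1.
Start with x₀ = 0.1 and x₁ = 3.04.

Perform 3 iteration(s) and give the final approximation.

f(x) = x³ - 2x² + 2x - 1
x₀ = 0.1, x₁ = 3.04

Secant formula: x_{n+1} = x_n - f(x_n)(x_n - x_{n-1})/(f(x_n) - f(x_{n-1}))

Iteration 1:
  f(0.100000) = -0.819000
  f(3.040000) = 14.691264
  x_2 = 3.040000 - 14.691264×(3.040000 - 0.100000)/(14.691264 - (-0.819000))
       = 0.255243
Iteration 2:
  f(3.040000) = 14.691264
  f(0.255243) = -0.603183
  x_3 = 0.255243 - (-0.603183)×(0.255243 - 3.040000)/(-0.603183 - 14.691264)
       = 0.365068
Iteration 3:
  f(0.255243) = -0.603183
  f(0.365068) = -0.487759
  x_4 = 0.365068 - (-0.487759)×(0.365068 - 0.255243)/(-0.487759 - (-0.603183))
       = 0.829166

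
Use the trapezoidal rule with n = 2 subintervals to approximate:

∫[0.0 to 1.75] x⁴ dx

f(x) = x⁴
a = 0.0, b = 1.75, n = 2
h = (b - a)/n = 0.875000

Trapezoidal rule: (h/2)[f(x₀) + 2f(x₁) + 2f(x₂) + ... + f(xₙ)]

x_0 = 0.0000, f(x_0) = 0.000000, coefficient = 1
x_1 = 0.8750, f(x_1) = 0.586182, coefficient = 2
x_2 = 1.7500, f(x_2) = 9.378906, coefficient = 1

I ≈ (0.875000/2) × 10.551270 = 4.616180
Exact value: 3.282617
Error: 1.333563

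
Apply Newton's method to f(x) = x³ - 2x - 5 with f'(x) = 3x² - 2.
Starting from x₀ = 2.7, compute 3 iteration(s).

f(x) = x³ - 2x - 5
f'(x) = 3x² - 2
x₀ = 2.7

Newton-Raphson formula: x_{n+1} = x_n - f(x_n)/f'(x_n)

Iteration 1:
  f(2.700000) = 9.283000
  f'(2.700000) = 19.870000
  x_1 = 2.700000 - 9.283000/19.870000 = 2.232813
Iteration 2:
  f(2.232813) = 1.665964
  f'(2.232813) = 12.956366
  x_2 = 2.232813 - 1.665964/12.956366 = 2.104231
Iteration 3:
  f(2.104231) = 0.108623
  f'(2.104231) = 11.283360
  x_3 = 2.104231 - 0.108623/11.283360 = 2.094604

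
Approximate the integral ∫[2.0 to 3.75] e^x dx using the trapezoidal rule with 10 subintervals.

f(x) = e^x
a = 2.0, b = 3.75, n = 10
h = (b - a)/n = 0.175000

Trapezoidal rule: (h/2)[f(x₀) + 2f(x₁) + 2f(x₂) + ... + f(xₙ)]

x_0 = 2.0000, f(x_0) = 7.389056, coefficient = 1
x_1 = 2.1750, f(x_1) = 8.802185, coefficient = 2
x_2 = 2.3500, f(x_2) = 10.485570, coefficient = 2
x_3 = 2.5250, f(x_3) = 12.490895, coefficient = 2
x_4 = 2.7000, f(x_4) = 14.879732, coefficient = 2
x_5 = 2.8750, f(x_5) = 17.725424, coefficient = 2
x_6 = 3.0500, f(x_6) = 21.115344, coefficient = 2
x_7 = 3.2250, f(x_7) = 25.153574, coefficient = 2
x_8 = 3.4000, f(x_8) = 29.964100, coefficient = 2
x_9 = 3.5750, f(x_9) = 35.694621, coefficient = 2
x_10 = 3.7500, f(x_10) = 42.521082, coefficient = 1

I ≈ (0.175000/2) × 402.533029 = 35.221640
Exact value: 35.132026
Error: 0.089614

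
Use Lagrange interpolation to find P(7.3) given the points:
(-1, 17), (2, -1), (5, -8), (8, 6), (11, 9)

Lagrange interpolation formula:
P(x) = Σ yᵢ × Lᵢ(x)
where Lᵢ(x) = Π_{j≠i} (x - xⱼ)/(xᵢ - xⱼ)

L_0(7.3) = (7.3 - 2)/(-1 - 2) × (7.3 - 5)/(-1 - 5) × (7.3 - 8)/(-1 - 8) × (7.3 - 11)/(-1 - 11) = 0.016241
L_1(7.3) = (7.3 - (-1))/(2 - (-1)) × (7.3 - 5)/(2 - 5) × (7.3 - 8)/(2 - 8) × (7.3 - 11)/(2 - 11) = -0.101735
L_2(7.3) = (7.3 - (-1))/(5 - (-1)) × (7.3 - 2)/(5 - 2) × (7.3 - 8)/(5 - 8) × (7.3 - 11)/(5 - 11) = 0.351648
L_3(7.3) = (7.3 - (-1))/(8 - (-1)) × (7.3 - 2)/(8 - 2) × (7.3 - 5)/(8 - 5) × (7.3 - 11)/(8 - 11) = 0.770278
L_4(7.3) = (7.3 - (-1))/(11 - (-1)) × (7.3 - 2)/(11 - 2) × (7.3 - 5)/(11 - 5) × (7.3 - 8)/(11 - 8) = -0.036432

P(7.3) = 17×L_0(7.3) + (-1)×L_1(7.3) + (-8)×L_2(7.3) + 6×L_3(7.3) + 9×L_4(7.3)
P(7.3) = 1.858418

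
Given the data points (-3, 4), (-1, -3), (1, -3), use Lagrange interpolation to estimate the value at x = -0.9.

Lagrange interpolation formula:
P(x) = Σ yᵢ × Lᵢ(x)
where Lᵢ(x) = Π_{j≠i} (x - xⱼ)/(xᵢ - xⱼ)

L_0(-0.9) = (-0.9 - (-1))/(-3 - (-1)) × (-0.9 - 1)/(-3 - 1) = -0.023750
L_1(-0.9) = (-0.9 - (-3))/(-1 - (-3)) × (-0.9 - 1)/(-1 - 1) = 0.997500
L_2(-0.9) = (-0.9 - (-3))/(1 - (-3)) × (-0.9 - (-1))/(1 - (-1)) = 0.026250

P(-0.9) = 4×L_0(-0.9) + (-3)×L_1(-0.9) + (-3)×L_2(-0.9)
P(-0.9) = -3.166250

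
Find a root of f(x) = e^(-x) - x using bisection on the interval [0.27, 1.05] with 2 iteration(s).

f(x) = e^(-x) - x
Initial interval: [0.27, 1.05]

Iteration 1:
  c_1 = (0.270000 + 1.050000)/2 = 0.660000
  f(c_1) = f(0.660000) = -0.143149
  f(a) × f(c) < 0, new interval: [0.270000, 0.660000]
Iteration 2:
  c_2 = (0.270000 + 0.660000)/2 = 0.465000
  f(c_2) = f(0.465000) = 0.163135
  f(a) × f(c) ≥ 0, new interval: [0.465000, 0.660000]

After 2 iteration(s), the approximation is c_2 = 0.465000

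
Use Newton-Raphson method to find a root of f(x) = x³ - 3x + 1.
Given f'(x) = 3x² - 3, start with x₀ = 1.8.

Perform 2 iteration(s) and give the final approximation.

f(x) = x³ - 3x + 1
f'(x) = 3x² - 3
x₀ = 1.8

Newton-Raphson formula: x_{n+1} = x_n - f(x_n)/f'(x_n)

Iteration 1:
  f(1.800000) = 1.432000
  f'(1.800000) = 6.720000
  x_1 = 1.800000 - 1.432000/6.720000 = 1.586905
Iteration 2:
  f(1.586905) = 0.235535
  f'(1.586905) = 4.554800
  x_2 = 1.586905 - 0.235535/4.554800 = 1.535193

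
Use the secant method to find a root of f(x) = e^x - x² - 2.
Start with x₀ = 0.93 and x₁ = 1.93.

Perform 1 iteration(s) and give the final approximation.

f(x) = e^x - x² - 2
x₀ = 0.93, x₁ = 1.93

Secant formula: x_{n+1} = x_n - f(x_n)(x_n - x_{n-1})/(f(x_n) - f(x_{n-1}))

Iteration 1:
  f(0.930000) = -0.330391
  f(1.930000) = 1.164610
  x_2 = 1.930000 - 1.164610×(1.930000 - 0.930000)/(1.164610 - (-0.330391))
       = 1.150997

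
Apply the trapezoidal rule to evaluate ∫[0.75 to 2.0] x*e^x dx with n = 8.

f(x) = x*e^x
a = 0.75, b = 2.0, n = 8
h = (b - a)/n = 0.156250

Trapezoidal rule: (h/2)[f(x₀) + 2f(x₁) + 2f(x₂) + ... + f(xₙ)]

x_0 = 0.7500, f(x_0) = 1.587750, coefficient = 1
x_1 = 0.9062, f(x_1) = 2.242990, coefficient = 2
x_2 = 1.0625, f(x_2) = 3.074446, coefficient = 2
x_3 = 1.2188, f(x_3) = 4.122978, coefficient = 2
x_4 = 1.3750, f(x_4) = 5.438230, coefficient = 2
x_5 = 1.5312, f(x_5) = 7.080428, coefficient = 2
x_6 = 1.6875, f(x_6) = 9.122539, coefficient = 2
x_7 = 1.8438, f(x_7) = 11.652859, coefficient = 2
x_8 = 2.0000, f(x_8) = 14.778112, coefficient = 1

I ≈ (0.156250/2) × 101.834803 = 7.955844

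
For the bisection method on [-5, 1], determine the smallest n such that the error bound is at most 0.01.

We need (b-a)/2^n ≤ 0.01
(1 - (-5))/2^n ≤ 0.01
6/2^n ≤ 0.01
2^n ≥ 600
n ≥ log₂(600) = 9.23
n ≥ 10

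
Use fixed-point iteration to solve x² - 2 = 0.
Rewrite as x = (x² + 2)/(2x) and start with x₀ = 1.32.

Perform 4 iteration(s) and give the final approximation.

Equation: x² - 2 = 0
Fixed-point form: x = (x² + 2)/(2x)
x₀ = 1.32

x_1 = g(1.320000) = 1.417576
x_2 = g(1.417576) = 1.414218
x_3 = g(1.414218) = 1.414214
x_4 = g(1.414214) = 1.414214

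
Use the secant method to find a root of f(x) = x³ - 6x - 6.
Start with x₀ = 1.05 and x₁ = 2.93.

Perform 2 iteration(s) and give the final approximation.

f(x) = x³ - 6x - 6
x₀ = 1.05, x₁ = 2.93

Secant formula: x_{n+1} = x_n - f(x_n)(x_n - x_{n-1})/(f(x_n) - f(x_{n-1}))

Iteration 1:
  f(1.050000) = -11.142375
  f(2.930000) = 1.573757
  x_2 = 2.930000 - 1.573757×(2.930000 - 1.050000)/(1.573757 - (-11.142375))
       = 2.697330
Iteration 2:
  f(2.930000) = 1.573757
  f(2.697330) = -2.559316
  x_3 = 2.697330 - (-2.559316)×(2.697330 - 2.930000)/(-2.559316 - 1.573757)
       = 2.841406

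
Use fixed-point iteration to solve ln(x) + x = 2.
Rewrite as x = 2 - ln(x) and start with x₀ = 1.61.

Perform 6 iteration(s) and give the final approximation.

Equation: ln(x) + x = 2
Fixed-point form: x = 2 - ln(x)
x₀ = 1.61

x_1 = g(1.610000) = 1.523766
x_2 = g(1.523766) = 1.578815
x_3 = g(1.578815) = 1.543325
x_4 = g(1.543325) = 1.566061
x_5 = g(1.566061) = 1.551437
x_6 = g(1.551437) = 1.560819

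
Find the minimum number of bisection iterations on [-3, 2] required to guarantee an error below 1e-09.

We need (b-a)/2^n ≤ 1e-09
(2 - (-3))/2^n ≤ 1e-09
5/2^n ≤ 1e-09
2^n ≥ 5000000000
n ≥ log₂(5000000000) = 32.22
n ≥ 33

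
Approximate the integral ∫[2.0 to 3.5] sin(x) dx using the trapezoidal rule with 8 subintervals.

f(x) = sin(x)
a = 2.0, b = 3.5, n = 8
h = (b - a)/n = 0.187500

Trapezoidal rule: (h/2)[f(x₀) + 2f(x₁) + 2f(x₂) + ... + f(xₙ)]

x_0 = 2.0000, f(x_0) = 0.909297, coefficient = 1
x_1 = 2.1875, f(x_1) = 0.815789, coefficient = 2
x_2 = 2.3750, f(x_2) = 0.693685, coefficient = 2
x_3 = 2.5625, f(x_3) = 0.547265, coefficient = 2
x_4 = 2.7500, f(x_4) = 0.381661, coefficient = 2
x_5 = 2.9375, f(x_5) = 0.202679, coefficient = 2
x_6 = 3.1250, f(x_6) = 0.016592, coefficient = 2
x_7 = 3.3125, f(x_7) = -0.170077, coefficient = 2
x_8 = 3.5000, f(x_8) = -0.350783, coefficient = 1

I ≈ (0.187500/2) × 5.533703 = 0.518785
Exact value: 0.520310
Error: 0.001525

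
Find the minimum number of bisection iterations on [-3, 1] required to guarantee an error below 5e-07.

We need (b-a)/2^n ≤ 5e-07
(1 - (-3))/2^n ≤ 5e-07
4/2^n ≤ 5e-07
2^n ≥ 8000000
n ≥ log₂(8000000) = 22.93
n ≥ 23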